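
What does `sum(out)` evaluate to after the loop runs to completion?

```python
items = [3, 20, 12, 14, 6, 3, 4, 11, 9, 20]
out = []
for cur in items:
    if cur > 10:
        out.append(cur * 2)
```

Let's trace through this code step by step.

Initialize: items = [3, 20, 12, 14, 6, 3, 4, 11, 9, 20]
Initialize: out = []
Entering loop: for cur in items:
After iteration 1: cur = 3, out = []
After iteration 2: cur = 20, out = [40]
After iteration 3: cur = 12, out = [40, 24]
After iteration 4: cur = 14, out = [40, 24, 28]
After iteration 5: cur = 6, out = [40, 24, 28]
After iteration 6: cur = 3, out = [40, 24, 28]
After iteration 7: cur = 4, out = [40, 24, 28]
After iteration 8: cur = 11, out = [40, 24, 28, 22]
After iteration 9: cur = 9, out = [40, 24, 28, 22]
After iteration 10: cur = 20, out = [40, 24, 28, 22, 40]
Loop ends.
sum(out) = 154

Final answer: 154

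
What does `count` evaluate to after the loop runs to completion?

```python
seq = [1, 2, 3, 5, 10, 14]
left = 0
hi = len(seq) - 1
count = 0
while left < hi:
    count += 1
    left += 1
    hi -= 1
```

Let's trace through this code step by step.

Initialize: seq = [1, 2, 3, 5, 10, 14]
Initialize: left = 0
Initialize: hi = 5
Initialize: count = 0
Entering loop: while left < hi:
After iteration 1: left = 1, hi = 4, count = 1
After iteration 2: left = 2, hi = 3, count = 2
After iteration 3: left = 3, hi = 2, count = 3
Loop ends.

Final answer: 3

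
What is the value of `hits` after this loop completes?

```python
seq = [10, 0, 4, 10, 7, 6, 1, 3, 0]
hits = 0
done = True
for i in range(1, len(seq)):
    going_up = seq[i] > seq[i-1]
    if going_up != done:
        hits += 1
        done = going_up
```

Let's trace through this code step by step.

Initialize: seq = [10, 0, 4, 10, 7, 6, 1, 3, 0]
Initialize: hits = 0
Initialize: done = True
Entering loop: for i in range(1, len(seq)):
After iteration 1: i = 1, hits = 1, done = False, going_up = False
After iteration 2: i = 2, hits = 2, done = True, going_up = True
After iteration 3: i = 3, hits = 2, done = True, going_up = True
After iteration 4: i = 4, hits = 3, done = False, going_up = False
After iteration 5: i = 5, hits = 3, done = False, going_up = False
After iteration 6: i = 6, hits = 3, done = False, going_up = False
After iteration 7: i = 7, hits = 4, done = True, going_up = True
After iteration 8: i = 8, hits = 5, done = False, going_up = False
Loop ends.

Final answer: 5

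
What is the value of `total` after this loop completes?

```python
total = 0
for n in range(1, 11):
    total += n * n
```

Let's trace through this code step by step.

Initialize: total = 0
Entering loop: for n in range(1, 11):
After iteration 1: n = 1, total = 1
After iteration 2: n = 2, total = 5
After iteration 3: n = 3, total = 14
After iteration 4: n = 4, total = 30
After iteration 5: n = 5, total = 55
After iteration 6: n = 6, total = 91
After iteration 7: n = 7, total = 140
After iteration 8: n = 8, total = 204
After iteration 9: n = 9, total = 285
After iteration 10: n = 10, total = 385
Loop ends.

Final answer: 385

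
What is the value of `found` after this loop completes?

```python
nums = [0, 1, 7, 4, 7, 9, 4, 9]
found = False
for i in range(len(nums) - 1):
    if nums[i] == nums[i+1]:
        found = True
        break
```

Let's trace through this code step by step.

Initialize: nums = [0, 1, 7, 4, 7, 9, 4, 9]
Initialize: found = False
Entering loop: for i in range(len(nums) - 1):
After iteration 1: i = 0, found = False
After iteration 2: i = 1, found = False
After iteration 3: i = 2, found = False
After iteration 4: i = 3, found = False
After iteration 5: i = 4, found = False
After iteration 6: i = 5, found = False
After iteration 7: i = 6, found = False
Loop ends.

Final answer: False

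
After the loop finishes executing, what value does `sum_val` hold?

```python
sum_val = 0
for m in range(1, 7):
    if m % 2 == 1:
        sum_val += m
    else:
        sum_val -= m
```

Let's trace through this code step by step.

Initialize: sum_val = 0
Entering loop: for m in range(1, 7):
After iteration 1: m = 1, sum_val = 1
After iteration 2: m = 2, sum_val = -1
After iteration 3: m = 3, sum_val = 2
After iteration 4: m = 4, sum_val = -2
After iteration 5: m = 5, sum_val = 3
After iteration 6: m = 6, sum_val = -3
Loop ends.

Final answer: -3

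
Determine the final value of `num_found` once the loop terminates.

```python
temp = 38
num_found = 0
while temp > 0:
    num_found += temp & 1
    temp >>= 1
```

Let's trace through this code step by step.

Initialize: temp = 38
Initialize: num_found = 0
Entering loop: while temp > 0:
After iteration 1: temp = 19, num_found = 0
After iteration 2: temp = 9, num_found = 1
After iteration 3: temp = 4, num_found = 2
After iteration 4: temp = 2, num_found = 2
After iteration 5: temp = 1, num_found = 2
After iteration 6: temp = 0, num_found = 3
Loop ends.

Final answer: 3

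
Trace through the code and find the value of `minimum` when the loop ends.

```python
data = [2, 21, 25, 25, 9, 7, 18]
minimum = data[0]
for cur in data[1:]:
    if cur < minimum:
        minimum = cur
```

Let's trace through this code step by step.

Initialize: data = [2, 21, 25, 25, 9, 7, 18]
Initialize: minimum = 2
Entering loop: for cur in data[1:]:
After iteration 1: cur = 21, minimum = 2
After iteration 2: cur = 25, minimum = 2
After iteration 3: cur = 25, minimum = 2
After iteration 4: cur = 9, minimum = 2
After iteration 5: cur = 7, minimum = 2
After iteration 6: cur = 18, minimum = 2
Loop ends.

Final answer: 2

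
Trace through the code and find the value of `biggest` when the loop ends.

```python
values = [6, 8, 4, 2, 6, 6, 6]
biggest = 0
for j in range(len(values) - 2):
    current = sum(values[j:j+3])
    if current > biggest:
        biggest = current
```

Let's trace through this code step by step.

Initialize: values = [6, 8, 4, 2, 6, 6, 6]
Initialize: biggest = 0
Entering loop: for j in range(len(values) - 2):
After iteration 1: j = 0, biggest = 18, current = 18
After iteration 2: j = 1, biggest = 18, current = 14
After iteration 3: j = 2, biggest = 18, current = 12
After iteration 4: j = 3, biggest = 18, current = 14
After iteration 5: j = 4, biggest = 18, current = 18
Loop ends.

Final answer: 18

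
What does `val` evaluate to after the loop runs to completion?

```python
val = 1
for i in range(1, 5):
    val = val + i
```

Let's trace through this code step by step.

Initialize: val = 1
Entering loop: for i in range(1, 5):
After iteration 1: i = 1, val = 2
After iteration 2: i = 2, val = 4
After iteration 3: i = 3, val = 7
After iteration 4: i = 4, val = 11
Loop ends.

Final answer: 11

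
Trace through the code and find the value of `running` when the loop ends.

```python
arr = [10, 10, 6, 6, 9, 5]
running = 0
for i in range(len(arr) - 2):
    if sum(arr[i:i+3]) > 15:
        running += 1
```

Let's trace through this code step by step.

Initialize: arr = [10, 10, 6, 6, 9, 5]
Initialize: running = 0
Entering loop: for i in range(len(arr) - 2):
After iteration 1: i = 0, running = 1
After iteration 2: i = 1, running = 2
After iteration 3: i = 2, running = 3
After iteration 4: i = 3, running = 4
Loop ends.

Final answer: 4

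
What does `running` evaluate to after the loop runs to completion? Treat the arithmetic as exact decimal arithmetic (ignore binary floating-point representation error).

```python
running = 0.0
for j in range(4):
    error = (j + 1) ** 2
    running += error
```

Let's trace through this code step by step.

Initialize: running = 0.0
Entering loop: for j in range(4):
After iteration 1: j = 0, running = 1.0, error = 1
After iteration 2: j = 1, running = 5.0, error = 4
After iteration 3: j = 2, running = 14.0, error = 9
After iteration 4: j = 3, running = 30.0, error = 16
Loop ends.

Final answer: 30.0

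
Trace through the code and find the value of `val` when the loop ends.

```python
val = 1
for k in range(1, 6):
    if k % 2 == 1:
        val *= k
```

Let's trace through this code step by step.

Initialize: val = 1
Entering loop: for k in range(1, 6):
After iteration 1: k = 1, val = 1
After iteration 2: k = 2, val = 1
After iteration 3: k = 3, val = 3
After iteration 4: k = 4, val = 3
After iteration 5: k = 5, val = 15
Loop ends.

Final answer: 15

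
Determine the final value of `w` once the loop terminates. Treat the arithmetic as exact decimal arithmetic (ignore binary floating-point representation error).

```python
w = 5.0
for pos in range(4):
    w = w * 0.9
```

Let's trace through this code step by step.

Initialize: w = 5.0
Entering loop: for pos in range(4):
After iteration 1: pos = 0, w = 4.5
After iteration 2: pos = 1, w = 4.05
After iteration 3: pos = 2, w = 3.645
After iteration 4: pos = 3, w = 3.2805
Loop ends.

Final answer: 3.2805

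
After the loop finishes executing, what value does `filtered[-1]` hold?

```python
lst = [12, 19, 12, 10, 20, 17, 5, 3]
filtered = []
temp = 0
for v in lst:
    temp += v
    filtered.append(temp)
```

Let's trace through this code step by step.

Initialize: lst = [12, 19, 12, 10, 20, 17, 5, 3]
Initialize: filtered = []
Initialize: temp = 0
Entering loop: for v in lst:
After iteration 1: v = 12, filtered = [12], temp = 12
After iteration 2: v = 19, filtered = [12, 31], temp = 31
After iteration 3: v = 12, filtered = [12, 31, 43], temp = 43
After iteration 4: v = 10, filtered = [12, 31, 43, 53], temp = 53
After iteration 5: v = 20, filtered = [12, 31, 43, 53, 73], temp = 73
After iteration 6: v = 17, filtered = [12, 31, 43, 53, 73, 90], temp = 90
After iteration 7: v = 5, filtered = [12, 31, 43, 53, 73, 90, 95], temp = 95
After iteration 8: v = 3, filtered = [12, 31, 43, 53, 73, 90, 95, 98], temp = 98
Loop ends.
filtered[-1] = 98

Final answer: 98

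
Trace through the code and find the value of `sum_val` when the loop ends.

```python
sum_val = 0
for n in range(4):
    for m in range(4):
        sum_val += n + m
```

Let's trace through this code step by step.

Initialize: sum_val = 0
Entering loop: for n in range(4):
After iteration 1: n = 0, sum_val = 6
After iteration 2: n = 1, sum_val = 16
After iteration 3: n = 2, sum_val = 30
After iteration 4: n = 3, sum_val = 48
Loop ends.

Final answer: 48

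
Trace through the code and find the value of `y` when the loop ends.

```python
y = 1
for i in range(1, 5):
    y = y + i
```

Let's trace through this code step by step.

Initialize: y = 1
Entering loop: for i in range(1, 5):
After iteration 1: i = 1, y = 2
After iteration 2: i = 2, y = 4
After iteration 3: i = 3, y = 7
After iteration 4: i = 4, y = 11
Loop ends.

Final answer: 11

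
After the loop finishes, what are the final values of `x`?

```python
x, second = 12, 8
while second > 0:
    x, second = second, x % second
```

Let's trace through this code step by step.

Initialize: x = 12
Initialize: second = 8
Entering loop: while second > 0:
After iteration 1: x = 8, second = 4
After iteration 2: x = 4, second = 0
Loop ends.

Final answer: 4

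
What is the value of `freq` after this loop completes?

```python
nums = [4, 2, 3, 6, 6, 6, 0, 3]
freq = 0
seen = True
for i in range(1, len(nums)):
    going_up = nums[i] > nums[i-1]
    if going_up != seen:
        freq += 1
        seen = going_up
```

Let's trace through this code step by step.

Initialize: nums = [4, 2, 3, 6, 6, 6, 0, 3]
Initialize: freq = 0
Initialize: seen = True
Entering loop: for i in range(1, len(nums)):
After iteration 1: i = 1, freq = 1, seen = False, going_up = False
After iteration 2: i = 2, freq = 2, seen = True, going_up = True
After iteration 3: i = 3, freq = 2, seen = True, going_up = True
After iteration 4: i = 4, freq = 3, seen = False, going_up = False
After iteration 5: i = 5, freq = 3, seen = False, going_up = False
After iteration 6: i = 6, freq = 3, seen = False, going_up = False
After iteration 7: i = 7, freq = 4, seen = True, going_up = True
Loop ends.

Final answer: 4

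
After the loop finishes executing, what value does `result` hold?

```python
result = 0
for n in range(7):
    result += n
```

Let's trace through this code step by step.

Initialize: result = 0
Entering loop: for n in range(7):
After iteration 1: n = 0, result = 0
After iteration 2: n = 1, result = 1
After iteration 3: n = 2, result = 3
After iteration 4: n = 3, result = 6
After iteration 5: n = 4, result = 10
After iteration 6: n = 5, result = 15
After iteration 7: n = 6, result = 21
Loop ends.

Final answer: 21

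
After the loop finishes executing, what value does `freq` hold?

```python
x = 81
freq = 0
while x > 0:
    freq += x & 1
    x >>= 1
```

Let's trace through this code step by step.

Initialize: x = 81
Initialize: freq = 0
Entering loop: while x > 0:
After iteration 1: x = 40, freq = 1
After iteration 2: x = 20, freq = 1
After iteration 3: x = 10, freq = 1
After iteration 4: x = 5, freq = 1
After iteration 5: x = 2, freq = 2
After iteration 6: x = 1, freq = 2
After iteration 7: x = 0, freq = 3
Loop ends.

Final answer: 3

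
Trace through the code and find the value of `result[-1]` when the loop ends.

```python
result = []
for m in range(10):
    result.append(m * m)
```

Let's trace through this code step by step.

Initialize: result = []
Entering loop: for m in range(10):
After iteration 1: m = 0, result = [0]
After iteration 2: m = 1, result = [0, 1]
After iteration 3: m = 2, result = [0, 1, 4]
After iteration 4: m = 3, result = [0, 1, 4, 9]
After iteration 5: m = 4, result = [0, 1, 4, 9, 16]
After iteration 6: m = 5, result = [0, 1, 4, 9, 16, 25]
After iteration 7: m = 6, result = [0, 1, 4, 9, 16, 25, 36]
After iteration 8: m = 7, result = [0, 1, 4, 9, 16, 25, 36, 49]
After iteration 9: m = 8, result = [0, 1, 4, 9, 16, 25, 36, 49, 64]
After iteration 10: m = 9, result = [0, 1, 4, 9, 16, 25, 36, 49, 64, 81]
Loop ends.
result[-1] = 81

Final answer: 81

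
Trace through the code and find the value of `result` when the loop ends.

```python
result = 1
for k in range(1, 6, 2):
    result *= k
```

Let's trace through this code step by step.

Initialize: result = 1
Entering loop: for k in range(1, 6, 2):
After iteration 1: k = 1, result = 1
After iteration 2: k = 3, result = 3
After iteration 3: k = 5, result = 15
Loop ends.

Final answer: 15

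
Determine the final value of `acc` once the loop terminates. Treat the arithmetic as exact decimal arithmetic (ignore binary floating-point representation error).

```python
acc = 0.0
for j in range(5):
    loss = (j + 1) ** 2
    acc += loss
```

Let's trace through this code step by step.

Initialize: acc = 0.0
Entering loop: for j in range(5):
After iteration 1: j = 0, acc = 1.0, loss = 1
After iteration 2: j = 1, acc = 5.0, loss = 4
After iteration 3: j = 2, acc = 14.0, loss = 9
After iteration 4: j = 3, acc = 30.0, loss = 16
After iteration 5: j = 4, acc = 55.0, loss = 25
Loop ends.

Final answer: 55.0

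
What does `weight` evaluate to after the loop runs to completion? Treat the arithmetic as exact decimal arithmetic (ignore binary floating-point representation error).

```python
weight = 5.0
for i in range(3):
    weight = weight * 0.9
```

Let's trace through this code step by step.

Initialize: weight = 5.0
Entering loop: for i in range(3):
After iteration 1: i = 0, weight = 4.5
After iteration 2: i = 1, weight = 4.05
After iteration 3: i = 2, weight = 3.645
Loop ends.

Final answer: 3.645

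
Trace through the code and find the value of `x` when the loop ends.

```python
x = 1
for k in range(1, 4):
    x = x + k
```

Let's trace through this code step by step.

Initialize: x = 1
Entering loop: for k in range(1, 4):
After iteration 1: k = 1, x = 2
After iteration 2: k = 2, x = 4
After iteration 3: k = 3, x = 7
Loop ends.

Final answer: 7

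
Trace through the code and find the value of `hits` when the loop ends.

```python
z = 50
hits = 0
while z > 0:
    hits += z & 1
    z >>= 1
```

Let's trace through this code step by step.

Initialize: z = 50
Initialize: hits = 0
Entering loop: while z > 0:
After iteration 1: z = 25, hits = 0
After iteration 2: z = 12, hits = 1
After iteration 3: z = 6, hits = 1
After iteration 4: z = 3, hits = 1
After iteration 5: z = 1, hits = 2
After iteration 6: z = 0, hits = 3
Loop ends.

Final answer: 3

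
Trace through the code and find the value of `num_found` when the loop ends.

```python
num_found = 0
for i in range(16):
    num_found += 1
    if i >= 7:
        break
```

Let's trace through this code step by step.

Initialize: num_found = 0
Entering loop: for i in range(16):
After iteration 1: i = 0, num_found = 1
After iteration 2: i = 1, num_found = 2
After iteration 3: i = 2, num_found = 3
After iteration 4: i = 3, num_found = 4
After iteration 5: i = 4, num_found = 5
After iteration 6: i = 5, num_found = 6
After iteration 7: i = 6, num_found = 7
After iteration 8: i = 7, num_found = 8
Loop ends.

Final answer: 8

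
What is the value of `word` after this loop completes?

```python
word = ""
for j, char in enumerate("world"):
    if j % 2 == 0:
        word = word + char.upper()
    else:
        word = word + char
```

Let's trace through this code step by step.

Initialize: word = ''
Entering loop: for j, char in enumerate("world"):
After iteration 1: j = 0, char = 'w', word = 'W'
After iteration 2: j = 1, char = 'o', word = 'Wo'
After iteration 3: j = 2, char = 'r', word = 'WoR'
After iteration 4: j = 3, char = 'l', word = 'WoRl'
After iteration 5: j = 4, char = 'd', word = 'WoRlD'
Loop ends.

Final answer: 'WoRlD'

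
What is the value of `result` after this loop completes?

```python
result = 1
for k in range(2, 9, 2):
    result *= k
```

Let's trace through this code step by step.

Initialize: result = 1
Entering loop: for k in range(2, 9, 2):
After iteration 1: k = 2, result = 2
After iteration 2: k = 4, result = 8
After iteration 3: k = 6, result = 48
After iteration 4: k = 8, result = 384
Loop ends.

Final answer: 384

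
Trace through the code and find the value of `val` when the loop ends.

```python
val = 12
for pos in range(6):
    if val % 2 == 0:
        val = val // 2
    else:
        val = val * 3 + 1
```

Let's trace through this code step by step.

Initialize: val = 12
Entering loop: for pos in range(6):
After iteration 1: pos = 0, val = 6
After iteration 2: pos = 1, val = 3
After iteration 3: pos = 2, val = 10
After iteration 4: pos = 3, val = 5
After iteration 5: pos = 4, val = 16
After iteration 6: pos = 5, val = 8
Loop ends.

Final answer: 8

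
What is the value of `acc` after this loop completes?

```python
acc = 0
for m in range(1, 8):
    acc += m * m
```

Let's trace through this code step by step.

Initialize: acc = 0
Entering loop: for m in range(1, 8):
After iteration 1: m = 1, acc = 1
After iteration 2: m = 2, acc = 5
After iteration 3: m = 3, acc = 14
After iteration 4: m = 4, acc = 30
After iteration 5: m = 5, acc = 55
After iteration 6: m = 6, acc = 91
After iteration 7: m = 7, acc = 140
Loop ends.

Final answer: 140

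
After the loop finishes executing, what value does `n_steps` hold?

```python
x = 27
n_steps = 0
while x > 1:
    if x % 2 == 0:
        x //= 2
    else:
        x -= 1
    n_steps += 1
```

Let's trace through this code step by step.

Initialize: x = 27
Initialize: n_steps = 0
Entering loop: while x > 1:
After iteration 1: x = 26, n_steps = 1
After iteration 2: x = 13, n_steps = 2
After iteration 3: x = 12, n_steps = 3
After iteration 4: x = 6, n_steps = 4
After iteration 5: x = 3, n_steps = 5
After iteration 6: x = 2, n_steps = 6
After iteration 7: x = 1, n_steps = 7
Loop ends.

Final answer: 7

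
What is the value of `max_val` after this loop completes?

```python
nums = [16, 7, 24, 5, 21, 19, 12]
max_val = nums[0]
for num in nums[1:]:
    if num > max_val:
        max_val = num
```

Let's trace through this code step by step.

Initialize: nums = [16, 7, 24, 5, 21, 19, 12]
Initialize: max_val = 16
Entering loop: for num in nums[1:]:
After iteration 1: num = 7, max_val = 16
After iteration 2: num = 24, max_val = 24
After iteration 3: num = 5, max_val = 24
After iteration 4: num = 21, max_val = 24
After iteration 5: num = 19, max_val = 24
After iteration 6: num = 12, max_val = 24
Loop ends.

Final answer: 24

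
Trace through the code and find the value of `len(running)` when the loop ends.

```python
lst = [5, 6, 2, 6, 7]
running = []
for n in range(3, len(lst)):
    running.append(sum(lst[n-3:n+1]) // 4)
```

Let's trace through this code step by step.

Initialize: lst = [5, 6, 2, 6, 7]
Initialize: running = []
Entering loop: for n in range(3, len(lst)):
After iteration 1: n = 3, running = [4]
After iteration 2: n = 4, running = [4, 5]
Loop ends.
len(running) = 2

Final answer: 2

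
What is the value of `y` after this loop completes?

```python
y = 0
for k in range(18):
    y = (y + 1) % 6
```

Let's trace through this code step by step.

Initialize: y = 0
Entering loop: for k in range(18):
After iteration 1: k = 0, y = 1
After iteration 2: k = 1, y = 2
After iteration 3: k = 2, y = 3
After iteration 4: k = 3, y = 4
After iteration 5: k = 4, y = 5
After iteration 6: k = 5, y = 0
After iteration 7: k = 6, y = 1
After iteration 8: k = 7, y = 2
After iteration 9: k = 8, y = 3
After iteration 10: k = 9, y = 4
After iteration 11: k = 10, y = 5
After iteration 12: k = 11, y = 0
After iteration 13: k = 12, y = 1
After iteration 14: k = 13, y = 2
After iteration 15: k = 14, y = 3
After iteration 16: k = 15, y = 4
After iteration 17: k = 16, y = 5
After iteration 18: k = 17, y = 0
Loop ends.

Final answer: 0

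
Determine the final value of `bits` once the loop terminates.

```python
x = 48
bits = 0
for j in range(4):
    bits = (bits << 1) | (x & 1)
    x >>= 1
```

Let's trace through this code step by step.

Initialize: x = 48
Initialize: bits = 0
Entering loop: for j in range(4):
After iteration 1: j = 0, x = 24, bits = 0
After iteration 2: j = 1, x = 12, bits = 0
After iteration 3: j = 2, x = 6, bits = 0
After iteration 4: j = 3, x = 3, bits = 0
Loop ends.

Final answer: 0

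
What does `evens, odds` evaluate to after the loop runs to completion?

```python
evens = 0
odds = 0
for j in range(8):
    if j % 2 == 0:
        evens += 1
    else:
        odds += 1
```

Let's trace through this code step by step.

Initialize: evens = 0
Initialize: odds = 0
Entering loop: for j in range(8):
After iteration 1: j = 0, evens = 1, odds = 0
After iteration 2: j = 1, evens = 1, odds = 1
After iteration 3: j = 2, evens = 2, odds = 1
After iteration 4: j = 3, evens = 2, odds = 2
After iteration 5: j = 4, evens = 3, odds = 2
After iteration 6: j = 5, evens = 3, odds = 3
After iteration 7: j = 6, evens = 4, odds = 3
After iteration 8: j = 7, evens = 4, odds = 4
Loop ends.

Final answer: 4, 4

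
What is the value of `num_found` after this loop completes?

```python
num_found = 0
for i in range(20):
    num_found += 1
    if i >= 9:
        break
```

Let's trace through this code step by step.

Initialize: num_found = 0
Entering loop: for i in range(20):
After iteration 1: i = 0, num_found = 1
After iteration 2: i = 1, num_found = 2
After iteration 3: i = 2, num_found = 3
After iteration 4: i = 3, num_found = 4
After iteration 5: i = 4, num_found = 5
After iteration 6: i = 5, num_found = 6
After iteration 7: i = 6, num_found = 7
After iteration 8: i = 7, num_found = 8
After iteration 9: i = 8, num_found = 9
After iteration 10: i = 9, num_found = 10
Loop ends.

Final answer: 10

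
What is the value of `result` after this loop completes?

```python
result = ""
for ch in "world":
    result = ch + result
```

Let's trace through this code step by step.

Initialize: result = ''
Entering loop: for ch in "world":
After iteration 1: ch = 'w', result = 'w'
After iteration 2: ch = 'o', result = 'ow'
After iteration 3: ch = 'r', result = 'row'
After iteration 4: ch = 'l', result = 'lrow'
After iteration 5: ch = 'd', result = 'dlrow'
Loop ends.

Final answer: 'dlrow'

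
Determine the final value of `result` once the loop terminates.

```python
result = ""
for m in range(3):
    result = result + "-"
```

Let's trace through this code step by step.

Initialize: result = ''
Entering loop: for m in range(3):
After iteration 1: m = 0, result = '-'
After iteration 2: m = 1, result = '--'
After iteration 3: m = 2, result = '---'
Loop ends.

Final answer: '---'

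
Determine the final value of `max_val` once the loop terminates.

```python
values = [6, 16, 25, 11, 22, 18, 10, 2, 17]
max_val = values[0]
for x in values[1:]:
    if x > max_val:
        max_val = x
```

Let's trace through this code step by step.

Initialize: values = [6, 16, 25, 11, 22, 18, 10, 2, 17]
Initialize: max_val = 6
Entering loop: for x in values[1:]:
After iteration 1: x = 16, max_val = 16
After iteration 2: x = 25, max_val = 25
After iteration 3: x = 11, max_val = 25
After iteration 4: x = 22, max_val = 25
After iteration 5: x = 18, max_val = 25
After iteration 6: x = 10, max_val = 25
After iteration 7: x = 2, max_val = 25
After iteration 8: x = 17, max_val = 25
Loop ends.

Final answer: 25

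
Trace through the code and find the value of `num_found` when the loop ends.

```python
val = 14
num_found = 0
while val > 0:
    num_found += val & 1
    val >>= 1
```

Let's trace through this code step by step.

Initialize: val = 14
Initialize: num_found = 0
Entering loop: while val > 0:
After iteration 1: val = 7, num_found = 0
After iteration 2: val = 3, num_found = 1
After iteration 3: val = 1, num_found = 2
After iteration 4: val = 0, num_found = 3
Loop ends.

Final answer: 3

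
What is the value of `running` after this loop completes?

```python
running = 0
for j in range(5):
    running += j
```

Let's trace through this code step by step.

Initialize: running = 0
Entering loop: for j in range(5):
After iteration 1: j = 0, running = 0
After iteration 2: j = 1, running = 1
After iteration 3: j = 2, running = 3
After iteration 4: j = 3, running = 6
After iteration 5: j = 4, running = 10
Loop ends.

Final answer: 10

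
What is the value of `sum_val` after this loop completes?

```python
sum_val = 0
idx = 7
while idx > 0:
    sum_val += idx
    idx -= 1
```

Let's trace through this code step by step.

Initialize: sum_val = 0
Initialize: idx = 7
Entering loop: while idx > 0:
After iteration 1: sum_val = 7, idx = 6
After iteration 2: sum_val = 13, idx = 5
After iteration 3: sum_val = 18, idx = 4
After iteration 4: sum_val = 22, idx = 3
After iteration 5: sum_val = 25, idx = 2
After iteration 6: sum_val = 27, idx = 1
After iteration 7: sum_val = 28, idx = 0
Loop ends.

Final answer: 28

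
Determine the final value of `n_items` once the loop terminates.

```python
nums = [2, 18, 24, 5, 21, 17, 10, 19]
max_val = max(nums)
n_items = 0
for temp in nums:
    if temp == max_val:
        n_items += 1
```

Let's trace through this code step by step.

Initialize: nums = [2, 18, 24, 5, 21, 17, 10, 19]
Initialize: max_val = 24
Initialize: n_items = 0
Entering loop: for temp in nums:
After iteration 1: temp = 2, n_items = 0
After iteration 2: temp = 18, n_items = 0
After iteration 3: temp = 24, n_items = 1
After iteration 4: temp = 5, n_items = 1
After iteration 5: temp = 21, n_items = 1
After iteration 6: temp = 17, n_items = 1
After iteration 7: temp = 10, n_items = 1
After iteration 8: temp = 19, n_items = 1
Loop ends.

Final answer: 1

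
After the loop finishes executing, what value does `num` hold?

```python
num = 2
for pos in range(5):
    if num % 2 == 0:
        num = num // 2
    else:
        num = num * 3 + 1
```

Let's trace through this code step by step.

Initialize: num = 2
Entering loop: for pos in range(5):
After iteration 1: pos = 0, num = 1
After iteration 2: pos = 1, num = 4
After iteration 3: pos = 2, num = 2
After iteration 4: pos = 3, num = 1
After iteration 5: pos = 4, num = 4
Loop ends.

Final answer: 4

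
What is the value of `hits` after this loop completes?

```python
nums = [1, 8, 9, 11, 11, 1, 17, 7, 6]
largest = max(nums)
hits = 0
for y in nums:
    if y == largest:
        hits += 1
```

Let's trace through this code step by step.

Initialize: nums = [1, 8, 9, 11, 11, 1, 17, 7, 6]
Initialize: largest = 17
Initialize: hits = 0
Entering loop: for y in nums:
After iteration 1: y = 1, hits = 0
After iteration 2: y = 8, hits = 0
After iteration 3: y = 9, hits = 0
After iteration 4: y = 11, hits = 0
After iteration 5: y = 11, hits = 0
After iteration 6: y = 1, hits = 0
After iteration 7: y = 17, hits = 1
After iteration 8: y = 7, hits = 1
After iteration 9: y = 6, hits = 1
Loop ends.

Final answer: 1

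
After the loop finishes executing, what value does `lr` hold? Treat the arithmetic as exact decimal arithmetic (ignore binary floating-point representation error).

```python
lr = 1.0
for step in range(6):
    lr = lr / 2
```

Let's trace through this code step by step.

Initialize: lr = 1.0
Entering loop: for step in range(6):
After iteration 1: step = 0, lr = 0.5
After iteration 2: step = 1, lr = 0.25
After iteration 3: step = 2, lr = 0.125
After iteration 4: step = 3, lr = 0.0625
After iteration 5: step = 4, lr = 0.03125
After iteration 6: step = 5, lr = 0.015625
Loop ends.

Final answer: 0.015625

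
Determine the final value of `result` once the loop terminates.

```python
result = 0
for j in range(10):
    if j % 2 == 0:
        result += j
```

Let's trace through this code step by step.

Initialize: result = 0
Entering loop: for j in range(10):
After iteration 1: j = 0, result = 0
After iteration 2: j = 1, result = 0
After iteration 3: j = 2, result = 2
After iteration 4: j = 3, result = 2
After iteration 5: j = 4, result = 6
After iteration 6: j = 5, result = 6
After iteration 7: j = 6, result = 12
After iteration 8: j = 7, result = 12
After iteration 9: j = 8, result = 20
After iteration 10: j = 9, result = 20
Loop ends.

Final answer: 20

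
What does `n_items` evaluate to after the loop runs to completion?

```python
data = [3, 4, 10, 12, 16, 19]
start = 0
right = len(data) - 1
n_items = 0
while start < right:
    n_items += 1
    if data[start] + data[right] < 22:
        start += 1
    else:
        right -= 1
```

Let's trace through this code step by step.

Initialize: data = [3, 4, 10, 12, 16, 19]
Initialize: start = 0
Initialize: right = 5
Initialize: n_items = 0
Entering loop: while start < right:
After iteration 1: start = 0, right = 4, n_items = 1
After iteration 2: start = 1, right = 4, n_items = 2
After iteration 3: start = 2, right = 4, n_items = 3
After iteration 4: start = 2, right = 3, n_items = 4
After iteration 5: start = 2, right = 2, n_items = 5
Loop ends.

Final answer: 5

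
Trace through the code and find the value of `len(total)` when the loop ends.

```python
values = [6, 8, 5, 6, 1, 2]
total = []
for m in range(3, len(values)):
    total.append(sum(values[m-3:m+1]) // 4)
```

Let's trace through this code step by step.

Initialize: values = [6, 8, 5, 6, 1, 2]
Initialize: total = []
Entering loop: for m in range(3, len(values)):
After iteration 1: m = 3, total = [6]
After iteration 2: m = 4, total = [6, 5]
After iteration 3: m = 5, total = [6, 5, 3]
Loop ends.
len(total) = 3

Final answer: 3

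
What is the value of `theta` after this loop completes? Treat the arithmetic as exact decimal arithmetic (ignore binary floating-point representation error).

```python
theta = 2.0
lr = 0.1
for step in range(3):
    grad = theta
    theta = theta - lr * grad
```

Let's trace through this code step by step.

Initialize: theta = 2.0
Initialize: lr = 0.1
Entering loop: for step in range(3):
After iteration 1: step = 0, theta = 1.8, grad = 2.0
After iteration 2: step = 1, theta = 1.62, grad = 1.8
After iteration 3: step = 2, theta = 1.458, grad = 1.62
Loop ends.

Final answer: 1.458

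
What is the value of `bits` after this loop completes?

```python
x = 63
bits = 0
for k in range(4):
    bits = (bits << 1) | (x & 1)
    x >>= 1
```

Let's trace through this code step by step.

Initialize: x = 63
Initialize: bits = 0
Entering loop: for k in range(4):
After iteration 1: k = 0, x = 31, bits = 1
After iteration 2: k = 1, x = 15, bits = 3
After iteration 3: k = 2, x = 7, bits = 7
After iteration 4: k = 3, x = 3, bits = 15
Loop ends.

Final answer: 15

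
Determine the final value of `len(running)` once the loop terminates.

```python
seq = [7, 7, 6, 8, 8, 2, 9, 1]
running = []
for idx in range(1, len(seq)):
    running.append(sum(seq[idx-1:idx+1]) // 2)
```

Let's trace through this code step by step.

Initialize: seq = [7, 7, 6, 8, 8, 2, 9, 1]
Initialize: running = []
Entering loop: for idx in range(1, len(seq)):
After iteration 1: idx = 1, running = [7]
After iteration 2: idx = 2, running = [7, 6]
After iteration 3: idx = 3, running = [7, 6, 7]
After iteration 4: idx = 4, running = [7, 6, 7, 8]
After iteration 5: idx = 5, running = [7, 6, 7, 8, 5]
After iteration 6: idx = 6, running = [7, 6, 7, 8, 5, 5]
After iteration 7: idx = 7, running = [7, 6, 7, 8, 5, 5, 5]
Loop ends.
len(running) = 7

Final answer: 7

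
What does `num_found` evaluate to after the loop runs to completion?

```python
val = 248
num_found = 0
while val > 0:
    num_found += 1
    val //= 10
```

Let's trace through this code step by step.

Initialize: val = 248
Initialize: num_found = 0
Entering loop: while val > 0:
After iteration 1: val = 24, num_found = 1
After iteration 2: val = 2, num_found = 2
After iteration 3: val = 0, num_found = 3
Loop ends.

Final answer: 3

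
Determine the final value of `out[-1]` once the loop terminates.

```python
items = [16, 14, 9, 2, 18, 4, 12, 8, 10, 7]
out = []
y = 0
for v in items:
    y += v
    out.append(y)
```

Let's trace through this code step by step.

Initialize: items = [16, 14, 9, 2, 18, 4, 12, 8, 10, 7]
Initialize: out = []
Initialize: y = 0
Entering loop: for v in items:
After iteration 1: v = 16, out = [16], y = 16
After iteration 2: v = 14, out = [16, 30], y = 30
After iteration 3: v = 9, out = [16, 30, 39], y = 39
After iteration 4: v = 2, out = [16, 30, 39, 41], y = 41
After iteration 5: v = 18, out = [16, 30, 39, 41, 59], y = 59
After iteration 6: v = 4, out = [16, 30, 39, 41, 59, 63], y = 63
After iteration 7: v = 12, out = [16, 30, 39, 41, 59, 63, 75], y = 75
After iteration 8: v = 8, out = [16, 30, 39, 41, 59, 63, 75, 83], y = 83
After iteration 9: v = 10, out = [16, 30, 39, 41, 59, 63, 75, 83, 93], y = 93
After iteration 10: v = 7, out = [16, 30, 39, 41, 59, 63, 75, 83, 93, 100], y = 100
Loop ends.
out[-1] = 100

Final answer: 100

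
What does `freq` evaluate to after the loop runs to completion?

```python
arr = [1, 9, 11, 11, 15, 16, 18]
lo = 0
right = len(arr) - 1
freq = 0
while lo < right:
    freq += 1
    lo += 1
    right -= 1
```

Let's trace through this code step by step.

Initialize: arr = [1, 9, 11, 11, 15, 16, 18]
Initialize: lo = 0
Initialize: right = 6
Initialize: freq = 0
Entering loop: while lo < right:
After iteration 1: lo = 1, right = 5, freq = 1
After iteration 2: lo = 2, right = 4, freq = 2
After iteration 3: lo = 3, right = 3, freq = 3
Loop ends.

Final answer: 3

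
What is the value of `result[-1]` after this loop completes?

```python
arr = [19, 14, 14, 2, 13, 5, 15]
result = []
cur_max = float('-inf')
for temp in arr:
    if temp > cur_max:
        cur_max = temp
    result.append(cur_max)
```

Let's trace through this code step by step.

Initialize: arr = [19, 14, 14, 2, 13, 5, 15]
Initialize: result = []
Initialize: cur_max = -inf
Entering loop: for temp in arr:
After iteration 1: temp = 19, result = [19], cur_max = 19
After iteration 2: temp = 14, result = [19, 19], cur_max = 19
After iteration 3: temp = 14, result = [19, 19, 19], cur_max = 19
After iteration 4: temp = 2, result = [19, 19, 19, 19], cur_max = 19
After iteration 5: temp = 13, result = [19, 19, 19, 19, 19], cur_max = 19
After iteration 6: temp = 5, result = [19, 19, 19, 19, 19, 19], cur_max = 19
After iteration 7: temp = 15, result = [19, 19, 19, 19, 19, 19, 19], cur_max = 19
Loop ends.
result[-1] = 19

Final answer: 19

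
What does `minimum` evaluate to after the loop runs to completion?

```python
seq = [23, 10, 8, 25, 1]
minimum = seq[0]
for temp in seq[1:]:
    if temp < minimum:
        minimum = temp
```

Let's trace through this code step by step.

Initialize: seq = [23, 10, 8, 25, 1]
Initialize: minimum = 23
Entering loop: for temp in seq[1:]:
After iteration 1: temp = 10, minimum = 10
After iteration 2: temp = 8, minimum = 8
After iteration 3: temp = 25, minimum = 8
After iteration 4: temp = 1, minimum = 1
Loop ends.

Final answer: 1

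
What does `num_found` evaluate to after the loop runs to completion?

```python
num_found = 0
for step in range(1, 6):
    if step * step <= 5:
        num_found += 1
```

Let's trace through this code step by step.

Initialize: num_found = 0
Entering loop: for step in range(1, 6):
After iteration 1: step = 1, num_found = 1
After iteration 2: step = 2, num_found = 2
After iteration 3: step = 3, num_found = 2
After iteration 4: step = 4, num_found = 2
After iteration 5: step = 5, num_found = 2
Loop ends.

Final answer: 2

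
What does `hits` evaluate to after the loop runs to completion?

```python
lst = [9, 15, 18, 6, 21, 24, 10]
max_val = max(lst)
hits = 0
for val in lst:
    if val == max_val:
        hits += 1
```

Let's trace through this code step by step.

Initialize: lst = [9, 15, 18, 6, 21, 24, 10]
Initialize: max_val = 24
Initialize: hits = 0
Entering loop: for val in lst:
After iteration 1: val = 9, hits = 0
After iteration 2: val = 15, hits = 0
After iteration 3: val = 18, hits = 0
After iteration 4: val = 6, hits = 0
After iteration 5: val = 21, hits = 0
After iteration 6: val = 24, hits = 1
After iteration 7: val = 10, hits = 1
Loop ends.

Final answer: 1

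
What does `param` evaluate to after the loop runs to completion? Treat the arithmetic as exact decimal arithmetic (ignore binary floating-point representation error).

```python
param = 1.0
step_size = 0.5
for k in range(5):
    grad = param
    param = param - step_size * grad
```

Let's trace through this code step by step.

Initialize: param = 1.0
Initialize: step_size = 0.5
Entering loop: for k in range(5):
After iteration 1: k = 0, param = 0.5, grad = 1.0
After iteration 2: k = 1, param = 0.25, grad = 0.5
After iteration 3: k = 2, param = 0.125, grad = 0.25
After iteration 4: k = 3, param = 0.0625, grad = 0.125
After iteration 5: k = 4, param = 0.03125, grad = 0.0625
Loop ends.

Final answer: 0.03125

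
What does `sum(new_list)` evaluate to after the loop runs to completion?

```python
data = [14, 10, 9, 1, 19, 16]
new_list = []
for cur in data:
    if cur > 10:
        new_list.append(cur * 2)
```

Let's trace through this code step by step.

Initialize: data = [14, 10, 9, 1, 19, 16]
Initialize: new_list = []
Entering loop: for cur in data:
After iteration 1: cur = 14, new_list = [28]
After iteration 2: cur = 10, new_list = [28]
After iteration 3: cur = 9, new_list = [28]
After iteration 4: cur = 1, new_list = [28]
After iteration 5: cur = 19, new_list = [28, 38]
After iteration 6: cur = 16, new_list = [28, 38, 32]
Loop ends.
sum(new_list) = 98

Final answer: 98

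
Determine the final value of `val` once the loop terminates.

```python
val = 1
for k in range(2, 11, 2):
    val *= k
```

Let's trace through this code step by step.

Initialize: val = 1
Entering loop: for k in range(2, 11, 2):
After iteration 1: k = 2, val = 2
After iteration 2: k = 4, val = 8
After iteration 3: k = 6, val = 48
After iteration 4: k = 8, val = 384
After iteration 5: k = 10, val = 3840
Loop ends.

Final answer: 3840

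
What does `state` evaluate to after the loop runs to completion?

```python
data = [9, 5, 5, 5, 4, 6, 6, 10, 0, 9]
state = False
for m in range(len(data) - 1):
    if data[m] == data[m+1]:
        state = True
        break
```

Let's trace through this code step by step.

Initialize: data = [9, 5, 5, 5, 4, 6, 6, 10, 0, 9]
Initialize: state = False
Entering loop: for m in range(len(data) - 1):
After iteration 1: m = 0, state = False
After iteration 2: m = 1, state = True
Loop ends.

Final answer: True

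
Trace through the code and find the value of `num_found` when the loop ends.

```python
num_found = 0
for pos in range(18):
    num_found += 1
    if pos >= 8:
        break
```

Let's trace through this code step by step.

Initialize: num_found = 0
Entering loop: for pos in range(18):
After iteration 1: pos = 0, num_found = 1
After iteration 2: pos = 1, num_found = 2
After iteration 3: pos = 2, num_found = 3
After iteration 4: pos = 3, num_found = 4
After iteration 5: pos = 4, num_found = 5
After iteration 6: pos = 5, num_found = 6
After iteration 7: pos = 6, num_found = 7
After iteration 8: pos = 7, num_found = 8
After iteration 9: pos = 8, num_found = 9
Loop ends.

Final answer: 9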